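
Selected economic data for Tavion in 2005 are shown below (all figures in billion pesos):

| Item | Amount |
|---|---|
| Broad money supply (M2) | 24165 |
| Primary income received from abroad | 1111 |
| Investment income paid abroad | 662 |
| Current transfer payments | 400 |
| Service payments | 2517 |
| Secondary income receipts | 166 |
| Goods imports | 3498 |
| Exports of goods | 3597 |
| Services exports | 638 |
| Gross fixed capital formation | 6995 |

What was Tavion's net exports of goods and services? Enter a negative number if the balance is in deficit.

Goods balance = 3597 - 3498 = 99
Services balance = 638 - 2517 = -1879
Trade balance (goods + services) = 99 + (-1879) = -1780

-1780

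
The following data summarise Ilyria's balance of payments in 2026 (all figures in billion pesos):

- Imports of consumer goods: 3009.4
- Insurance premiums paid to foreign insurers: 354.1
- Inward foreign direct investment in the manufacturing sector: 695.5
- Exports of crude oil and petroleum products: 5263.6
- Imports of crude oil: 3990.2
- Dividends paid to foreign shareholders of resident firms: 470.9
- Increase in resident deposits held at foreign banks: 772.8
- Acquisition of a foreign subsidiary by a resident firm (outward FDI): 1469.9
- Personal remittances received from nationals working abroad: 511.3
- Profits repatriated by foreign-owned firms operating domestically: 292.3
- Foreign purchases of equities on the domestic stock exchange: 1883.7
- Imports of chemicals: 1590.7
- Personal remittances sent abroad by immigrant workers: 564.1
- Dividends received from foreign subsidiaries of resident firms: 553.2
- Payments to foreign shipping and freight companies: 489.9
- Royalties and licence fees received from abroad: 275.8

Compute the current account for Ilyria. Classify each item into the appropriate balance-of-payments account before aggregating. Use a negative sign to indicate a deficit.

-4157.7

Goods: 5263.6 - 3009.4 - 1590.7 - 3990.2 = -3326.7
Services: -489.9 - 354.1 + 275.8 = -568.2
Primary income: -292.3 - 470.9 + 553.2 = -210.0
Secondary income: -564.1 + 511.3 = -52.8
Current account = (-3326.7) + (-568.2) + (-210.0) + (-52.8) = -4157.7
(Excluded from the current account — financial account: inward foreign direct investment in the manufacturing sector 695.5, increase in resident deposits held at foreign banks 772.8, acquisition of a foreign subsidiary by a resident firm (outward FDI) 1469.9, foreign purchases of equities on the domestic stock exchange 1883.7.)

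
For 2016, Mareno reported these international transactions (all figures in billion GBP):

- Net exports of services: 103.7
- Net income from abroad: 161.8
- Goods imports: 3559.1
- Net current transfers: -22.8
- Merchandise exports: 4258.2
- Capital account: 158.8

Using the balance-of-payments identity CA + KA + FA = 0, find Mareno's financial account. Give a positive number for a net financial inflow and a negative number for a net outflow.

-1100.6

Goods balance = 4258.2 - 3559.1 = 699.1
Services balance = 103.7
Trade balance (goods + services) = 699.1 + 103.7 = 802.8
Net primary income = 161.8
Net secondary income = -22.8
Current account = 802.8 + 161.8 + (-22.8) = 941.8
Financial account = -(941.8 + 158.8) = -1100.6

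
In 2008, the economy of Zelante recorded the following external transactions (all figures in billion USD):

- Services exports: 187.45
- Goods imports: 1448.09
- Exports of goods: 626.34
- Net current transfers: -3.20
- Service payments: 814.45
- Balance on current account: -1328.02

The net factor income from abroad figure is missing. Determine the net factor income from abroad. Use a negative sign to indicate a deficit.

123.93

Current account = goods balance + services balance + net primary income + net secondary income
Sum of the known components = -1451.95
Net factor income from abroad = CA - (known components) = -1328.02 - (-1451.95) = 123.93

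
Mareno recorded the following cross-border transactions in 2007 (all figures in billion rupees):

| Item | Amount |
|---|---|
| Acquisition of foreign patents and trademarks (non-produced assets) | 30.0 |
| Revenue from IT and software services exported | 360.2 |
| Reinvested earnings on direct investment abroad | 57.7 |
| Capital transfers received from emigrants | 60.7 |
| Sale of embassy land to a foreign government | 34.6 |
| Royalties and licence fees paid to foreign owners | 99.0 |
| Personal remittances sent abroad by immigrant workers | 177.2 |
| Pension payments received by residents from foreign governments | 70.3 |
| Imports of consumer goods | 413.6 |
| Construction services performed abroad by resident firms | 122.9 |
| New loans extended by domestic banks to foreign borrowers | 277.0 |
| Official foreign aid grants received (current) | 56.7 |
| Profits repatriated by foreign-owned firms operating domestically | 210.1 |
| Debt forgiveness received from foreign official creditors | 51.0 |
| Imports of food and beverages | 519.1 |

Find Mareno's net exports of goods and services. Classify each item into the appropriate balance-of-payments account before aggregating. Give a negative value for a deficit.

-548.6

Goods: -413.6 - 519.1 = -932.7
Services: -99.0 + 122.9 + 360.2 = 384.1
Trade balance = -932.7 + 384.1 = -548.6
(Excluded from the trade balance — capital account: acquisition of foreign patents and trademarks (non-produced assets) 30.0, capital transfers received from emigrants 60.7, sale of embassy land to a foreign government 34.6, debt forgiveness received from foreign official creditors 51.0; primary income: reinvested earnings on direct investment abroad 57.7, profits repatriated by foreign-owned firms operating domestically 210.1; secondary income: personal remittances sent abroad by immigrant workers 177.2, pension payments received by residents from foreign governments 70.3, official foreign aid grants received (current) 56.7; financial account: new loans extended by domestic banks to foreign borrowers 277.0.)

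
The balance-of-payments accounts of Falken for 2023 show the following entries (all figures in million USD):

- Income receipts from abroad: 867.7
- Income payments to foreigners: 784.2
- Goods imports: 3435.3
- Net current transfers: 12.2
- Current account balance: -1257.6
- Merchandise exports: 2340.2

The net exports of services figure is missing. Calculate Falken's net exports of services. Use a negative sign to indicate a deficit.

Current account = goods balance + services balance + net primary income + net secondary income
Sum of the known components = -999.4
Net exports of services = CA - (known components) = -1257.6 - (-999.4) = -258.2

-258.2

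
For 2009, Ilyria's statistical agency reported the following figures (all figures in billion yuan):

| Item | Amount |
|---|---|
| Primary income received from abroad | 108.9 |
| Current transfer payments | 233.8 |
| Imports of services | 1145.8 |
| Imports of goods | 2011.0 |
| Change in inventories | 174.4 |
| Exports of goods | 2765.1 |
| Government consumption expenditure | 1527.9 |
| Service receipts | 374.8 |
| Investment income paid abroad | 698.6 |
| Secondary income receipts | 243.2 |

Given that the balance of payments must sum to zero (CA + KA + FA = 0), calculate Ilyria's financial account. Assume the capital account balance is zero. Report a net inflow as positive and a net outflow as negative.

Goods balance = 2765.1 - 2011.0 = 754.1
Services balance = 374.8 - 1145.8 = -771.0
Trade balance (goods + services) = 754.1 + (-771.0) = -16.9
Net primary income = 108.9 - 698.6 = -589.7
Net secondary income = 243.2 - 233.8 = 9.4
Current account = -16.9 + (-589.7) + 9.4 = -597.2
Financial account = -(-597.2) = 597.2

597.2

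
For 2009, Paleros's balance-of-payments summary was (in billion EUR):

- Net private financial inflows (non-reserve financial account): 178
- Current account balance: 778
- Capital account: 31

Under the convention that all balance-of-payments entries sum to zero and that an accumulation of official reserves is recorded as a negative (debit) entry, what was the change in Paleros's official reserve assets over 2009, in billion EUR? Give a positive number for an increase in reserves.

Official reserve transactions balance = -(778 + 31 + 178) = -987
An accumulation of reserves is recorded as a debit (negative entry), so the change in the stock of reserves is the negative of that balance.
Change in official reserves = -(-987) = 987

987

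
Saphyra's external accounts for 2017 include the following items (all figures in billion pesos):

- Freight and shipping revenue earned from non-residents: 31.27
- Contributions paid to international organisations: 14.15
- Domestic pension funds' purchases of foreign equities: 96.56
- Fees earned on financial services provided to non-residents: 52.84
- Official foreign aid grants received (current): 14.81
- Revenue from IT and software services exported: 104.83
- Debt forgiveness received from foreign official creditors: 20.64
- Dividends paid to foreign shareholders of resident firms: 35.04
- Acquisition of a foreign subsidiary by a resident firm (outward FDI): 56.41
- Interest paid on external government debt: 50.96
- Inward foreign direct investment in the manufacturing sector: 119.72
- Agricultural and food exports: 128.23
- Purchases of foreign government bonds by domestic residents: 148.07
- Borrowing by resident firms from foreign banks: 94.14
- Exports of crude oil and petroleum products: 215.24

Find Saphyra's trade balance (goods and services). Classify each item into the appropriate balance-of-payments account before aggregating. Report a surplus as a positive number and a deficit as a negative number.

Goods: 128.23 + 215.24 = 343.47
Services: 104.83 + 31.27 + 52.84 = 188.94
Trade balance = 343.47 + 188.94 = 532.41
(Excluded from the trade balance — secondary income: contributions paid to international organisations 14.15, official foreign aid grants received (current) 14.81; financial account: domestic pension funds' purchases of foreign equities 96.56, acquisition of a foreign subsidiary by a resident firm (outward FDI) 56.41, inward foreign direct investment in the manufacturing sector 119.72, purchases of foreign government bonds by domestic residents 148.07, borrowing by resident firms from foreign banks 94.14; capital account: debt forgiveness received from foreign official creditors 20.64; primary income: dividends paid to foreign shareholders of resident firms 35.04, interest paid on external government debt 50.96.)

532.41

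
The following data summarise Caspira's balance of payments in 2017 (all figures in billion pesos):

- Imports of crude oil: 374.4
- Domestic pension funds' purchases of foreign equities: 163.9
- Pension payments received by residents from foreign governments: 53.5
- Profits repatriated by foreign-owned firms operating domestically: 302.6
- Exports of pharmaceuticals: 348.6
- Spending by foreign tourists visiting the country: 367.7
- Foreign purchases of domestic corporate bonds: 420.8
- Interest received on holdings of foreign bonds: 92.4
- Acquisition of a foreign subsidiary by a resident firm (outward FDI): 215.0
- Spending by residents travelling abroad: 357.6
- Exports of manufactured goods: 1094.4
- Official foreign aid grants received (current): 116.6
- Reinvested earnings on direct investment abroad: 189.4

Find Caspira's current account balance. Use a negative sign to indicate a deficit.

1228.0

Goods: 1094.4 + 348.6 - 374.4 = 1068.6
Services: 367.7 - 357.6 = 10.1
Primary income: -302.6 + 189.4 + 92.4 = -20.8
Secondary income: 116.6 + 53.5 = 170.1
Current account = 1068.6 + 10.1 + (-20.8) + 170.1 = 1228.0
(Excluded from the current account — financial account: domestic pension funds' purchases of foreign equities 163.9, foreign purchases of domestic corporate bonds 420.8, acquisition of a foreign subsidiary by a resident firm (outward FDI) 215.0.)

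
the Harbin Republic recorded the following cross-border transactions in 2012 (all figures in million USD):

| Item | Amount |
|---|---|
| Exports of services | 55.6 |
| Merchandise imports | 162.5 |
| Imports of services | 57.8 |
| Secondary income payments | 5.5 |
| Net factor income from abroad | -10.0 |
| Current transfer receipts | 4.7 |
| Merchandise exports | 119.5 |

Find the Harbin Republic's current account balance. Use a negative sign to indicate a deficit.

Goods balance = 119.5 - 162.5 = -43.0
Services balance = 55.6 - 57.8 = -2.2
Trade balance (goods + services) = -43.0 + (-2.2) = -45.2
Net primary income = -10.0
Net secondary income = 4.7 - 5.5 = -0.8
Current account = -45.2 + (-10.0) + (-0.8) = -56.0

-56.0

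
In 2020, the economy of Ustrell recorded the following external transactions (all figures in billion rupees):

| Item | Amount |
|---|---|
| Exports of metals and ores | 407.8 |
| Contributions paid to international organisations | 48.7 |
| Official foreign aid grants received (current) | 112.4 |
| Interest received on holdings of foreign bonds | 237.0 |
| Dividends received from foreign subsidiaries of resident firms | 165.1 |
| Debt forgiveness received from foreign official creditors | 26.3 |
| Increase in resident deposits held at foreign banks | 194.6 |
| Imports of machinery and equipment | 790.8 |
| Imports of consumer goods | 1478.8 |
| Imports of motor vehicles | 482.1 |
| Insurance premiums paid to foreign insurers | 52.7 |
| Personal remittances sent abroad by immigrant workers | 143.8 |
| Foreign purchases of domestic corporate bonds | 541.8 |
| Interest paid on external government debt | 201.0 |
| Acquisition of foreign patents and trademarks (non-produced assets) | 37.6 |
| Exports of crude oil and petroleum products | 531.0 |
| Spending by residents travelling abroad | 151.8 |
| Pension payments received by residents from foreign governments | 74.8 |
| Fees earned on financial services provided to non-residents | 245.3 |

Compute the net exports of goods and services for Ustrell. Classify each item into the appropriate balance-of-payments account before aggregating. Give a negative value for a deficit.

-1772.1

Goods: -1478.8 - 482.1 + 407.8 - 790.8 + 531.0 = -1812.9
Services: 245.3 - 52.7 - 151.8 = 40.8
Trade balance = -1812.9 + 40.8 = -1772.1
(Excluded from the trade balance — secondary income: contributions paid to international organisations 48.7, official foreign aid grants received (current) 112.4, personal remittances sent abroad by immigrant workers 143.8, pension payments received by residents from foreign governments 74.8; primary income: interest received on holdings of foreign bonds 237.0, dividends received from foreign subsidiaries of resident firms 165.1, interest paid on external government debt 201.0; capital account: debt forgiveness received from foreign official creditors 26.3, acquisition of foreign patents and trademarks (non-produced assets) 37.6; financial account: increase in resident deposits held at foreign banks 194.6, foreign purchases of domestic corporate bonds 541.8.)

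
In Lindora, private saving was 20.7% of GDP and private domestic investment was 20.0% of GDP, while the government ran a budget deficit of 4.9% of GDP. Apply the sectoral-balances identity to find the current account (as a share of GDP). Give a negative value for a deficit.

-4.2

By the sectoral-balances identity, CA = (S_private - I) + (T - G).
Private balance = 20.7 - 20.0 = 0.7
Government balance (T - G) = -4.9
CA = 0.7 + (-4.9) = -4.2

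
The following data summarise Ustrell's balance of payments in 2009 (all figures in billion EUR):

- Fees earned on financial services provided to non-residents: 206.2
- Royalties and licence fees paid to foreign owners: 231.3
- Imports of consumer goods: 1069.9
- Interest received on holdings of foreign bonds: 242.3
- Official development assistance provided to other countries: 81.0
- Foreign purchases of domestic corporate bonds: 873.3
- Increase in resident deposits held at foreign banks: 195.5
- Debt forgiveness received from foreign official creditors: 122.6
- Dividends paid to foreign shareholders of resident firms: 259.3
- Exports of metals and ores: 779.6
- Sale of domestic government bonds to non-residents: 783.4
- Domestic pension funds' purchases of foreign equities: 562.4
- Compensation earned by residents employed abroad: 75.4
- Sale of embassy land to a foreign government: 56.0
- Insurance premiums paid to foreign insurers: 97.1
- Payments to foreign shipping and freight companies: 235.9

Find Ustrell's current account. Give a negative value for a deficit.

-671.0

Goods: 779.6 - 1069.9 = -290.3
Services: -235.9 + 206.2 - 97.1 - 231.3 = -358.1
Primary income: 75.4 - 259.3 + 242.3 = 58.4
Secondary income: -81.0
Current account = (-290.3) + (-358.1) + 58.4 + (-81.0) = -671.0
(Excluded from the current account — financial account: foreign purchases of domestic corporate bonds 873.3, increase in resident deposits held at foreign banks 195.5, sale of domestic government bonds to non-residents 783.4, domestic pension funds' purchases of foreign equities 562.4; capital account: debt forgiveness received from foreign official creditors 122.6, sale of embassy land to a foreign government 56.0.)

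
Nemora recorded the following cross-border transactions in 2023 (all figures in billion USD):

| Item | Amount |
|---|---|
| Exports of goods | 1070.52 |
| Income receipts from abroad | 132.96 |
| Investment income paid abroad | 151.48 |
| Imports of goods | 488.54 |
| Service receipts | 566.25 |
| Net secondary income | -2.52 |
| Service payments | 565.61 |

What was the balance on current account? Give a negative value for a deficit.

Goods balance = 1070.52 - 488.54 = 581.98
Services balance = 566.25 - 565.61 = 0.64
Trade balance (goods + services) = 581.98 + 0.64 = 582.62
Net primary income = 132.96 - 151.48 = -18.52
Net secondary income = -2.52
Current account = 582.62 + (-18.52) + (-2.52) = 561.58

561.58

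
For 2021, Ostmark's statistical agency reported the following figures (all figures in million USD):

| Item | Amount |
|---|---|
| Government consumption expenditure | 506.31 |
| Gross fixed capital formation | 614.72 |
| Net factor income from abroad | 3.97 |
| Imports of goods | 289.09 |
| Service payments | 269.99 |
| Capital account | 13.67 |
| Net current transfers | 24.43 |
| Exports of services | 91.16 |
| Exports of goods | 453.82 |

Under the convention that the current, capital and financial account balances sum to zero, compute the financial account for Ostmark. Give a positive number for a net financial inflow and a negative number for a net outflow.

Goods balance = 453.82 - 289.09 = 164.73
Services balance = 91.16 - 269.99 = -178.83
Trade balance (goods + services) = 164.73 + (-178.83) = -14.10
Net primary income = 3.97
Net secondary income = 24.43
Current account = -14.10 + 3.97 + 24.43 = 14.30
Financial account = -(14.30 + 13.67) = -27.97

-27.97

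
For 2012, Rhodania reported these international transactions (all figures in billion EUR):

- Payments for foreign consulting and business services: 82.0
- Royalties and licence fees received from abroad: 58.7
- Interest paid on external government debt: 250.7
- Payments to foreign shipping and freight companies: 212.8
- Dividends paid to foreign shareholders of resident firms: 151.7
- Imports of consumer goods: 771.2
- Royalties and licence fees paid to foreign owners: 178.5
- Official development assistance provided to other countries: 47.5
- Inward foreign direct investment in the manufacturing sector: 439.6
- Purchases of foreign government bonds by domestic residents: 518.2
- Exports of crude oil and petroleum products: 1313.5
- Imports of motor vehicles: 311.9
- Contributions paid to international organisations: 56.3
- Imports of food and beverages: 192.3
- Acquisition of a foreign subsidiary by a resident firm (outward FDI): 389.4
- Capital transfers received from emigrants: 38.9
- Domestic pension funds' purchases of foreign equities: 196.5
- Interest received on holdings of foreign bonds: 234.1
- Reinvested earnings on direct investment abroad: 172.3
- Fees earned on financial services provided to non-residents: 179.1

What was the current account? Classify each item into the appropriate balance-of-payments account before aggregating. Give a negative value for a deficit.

Goods: -192.3 - 311.9 - 771.2 + 1313.5 = 38.1
Services: 58.7 - 178.5 + 179.1 - 82.0 - 212.8 = -235.5
Primary income: 234.1 - 151.7 - 250.7 + 172.3 = 4.0
Secondary income: -56.3 - 47.5 = -103.8
Current account = 38.1 + (-235.5) + 4.0 + (-103.8) = -297.2
(Excluded from the current account — financial account: inward foreign direct investment in the manufacturing sector 439.6, purchases of foreign government bonds by domestic residents 518.2, acquisition of a foreign subsidiary by a resident firm (outward FDI) 389.4, domestic pension funds' purchases of foreign equities 196.5; capital account: capital transfers received from emigrants 38.9.)

-297.2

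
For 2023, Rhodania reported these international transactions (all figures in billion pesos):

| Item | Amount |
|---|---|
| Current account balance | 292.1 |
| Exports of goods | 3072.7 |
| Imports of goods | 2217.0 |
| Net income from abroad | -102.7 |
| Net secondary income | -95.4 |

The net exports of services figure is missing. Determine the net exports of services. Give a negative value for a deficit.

Current account = goods balance + services balance + net primary income + net secondary income
Sum of the known components = 657.6
Net exports of services = CA - (known components) = 292.1 - 657.6 = -365.5

-365.5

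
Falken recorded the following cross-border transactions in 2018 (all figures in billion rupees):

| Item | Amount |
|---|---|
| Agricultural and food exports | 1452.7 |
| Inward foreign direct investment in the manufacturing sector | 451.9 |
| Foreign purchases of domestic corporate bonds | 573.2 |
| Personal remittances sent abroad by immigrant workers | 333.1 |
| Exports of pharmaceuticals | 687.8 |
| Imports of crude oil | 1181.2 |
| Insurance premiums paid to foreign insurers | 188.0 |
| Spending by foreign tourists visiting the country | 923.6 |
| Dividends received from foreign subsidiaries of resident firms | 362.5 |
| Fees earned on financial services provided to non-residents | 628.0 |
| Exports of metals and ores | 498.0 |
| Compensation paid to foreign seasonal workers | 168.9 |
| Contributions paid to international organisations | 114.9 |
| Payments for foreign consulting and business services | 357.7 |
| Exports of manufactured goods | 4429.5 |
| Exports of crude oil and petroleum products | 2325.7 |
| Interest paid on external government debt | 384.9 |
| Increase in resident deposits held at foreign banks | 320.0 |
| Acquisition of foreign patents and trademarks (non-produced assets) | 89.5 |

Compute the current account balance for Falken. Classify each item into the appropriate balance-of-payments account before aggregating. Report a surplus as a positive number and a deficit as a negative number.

Goods: -1181.2 + 2325.7 + 498.0 + 687.8 + 4429.5 + 1452.7 = 8212.5
Services: -357.7 + 923.6 - 188.0 + 628.0 = 1005.9
Primary income: 362.5 - 168.9 - 384.9 = -191.3
Secondary income: -333.1 - 114.9 = -448.0
Current account = 8212.5 + 1005.9 + (-191.3) + (-448.0) = 8579.1
(Excluded from the current account — financial account: inward foreign direct investment in the manufacturing sector 451.9, foreign purchases of domestic corporate bonds 573.2, increase in resident deposits held at foreign banks 320.0; capital account: acquisition of foreign patents and trademarks (non-produced assets) 89.5.)

8579.1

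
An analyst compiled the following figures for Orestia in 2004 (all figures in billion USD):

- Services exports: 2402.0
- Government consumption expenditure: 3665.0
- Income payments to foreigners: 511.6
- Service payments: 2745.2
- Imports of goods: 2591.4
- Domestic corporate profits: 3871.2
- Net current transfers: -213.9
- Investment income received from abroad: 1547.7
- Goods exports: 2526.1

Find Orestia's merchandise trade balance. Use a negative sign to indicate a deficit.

-65.3

Goods balance = 2526.1 - 2591.4 = -65.3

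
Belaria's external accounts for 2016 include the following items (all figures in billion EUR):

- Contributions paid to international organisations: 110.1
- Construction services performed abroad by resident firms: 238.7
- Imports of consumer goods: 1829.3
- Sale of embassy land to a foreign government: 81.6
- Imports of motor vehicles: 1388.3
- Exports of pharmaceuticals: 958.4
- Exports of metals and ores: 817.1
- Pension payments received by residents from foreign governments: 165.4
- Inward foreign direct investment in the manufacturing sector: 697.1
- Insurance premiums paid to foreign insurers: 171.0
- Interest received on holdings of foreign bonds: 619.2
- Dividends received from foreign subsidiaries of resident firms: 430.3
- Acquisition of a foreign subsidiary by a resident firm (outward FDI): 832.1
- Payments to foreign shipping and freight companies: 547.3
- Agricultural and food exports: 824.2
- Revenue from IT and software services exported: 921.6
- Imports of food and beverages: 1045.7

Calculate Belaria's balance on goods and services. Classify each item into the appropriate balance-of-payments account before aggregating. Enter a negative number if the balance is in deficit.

-1221.6

Goods: -1829.3 + 817.1 + 824.2 - 1388.3 - 1045.7 + 958.4 = -1663.6
Services: -547.3 - 171.0 + 238.7 + 921.6 = 442.0
Trade balance = -1663.6 + 442.0 = -1221.6
(Excluded from the trade balance — secondary income: contributions paid to international organisations 110.1, pension payments received by residents from foreign governments 165.4; capital account: sale of embassy land to a foreign government 81.6; financial account: inward foreign direct investment in the manufacturing sector 697.1, acquisition of a foreign subsidiary by a resident firm (outward FDI) 832.1; primary income: interest received on holdings of foreign bonds 619.2, dividends received from foreign subsidiaries of resident firms 430.3.)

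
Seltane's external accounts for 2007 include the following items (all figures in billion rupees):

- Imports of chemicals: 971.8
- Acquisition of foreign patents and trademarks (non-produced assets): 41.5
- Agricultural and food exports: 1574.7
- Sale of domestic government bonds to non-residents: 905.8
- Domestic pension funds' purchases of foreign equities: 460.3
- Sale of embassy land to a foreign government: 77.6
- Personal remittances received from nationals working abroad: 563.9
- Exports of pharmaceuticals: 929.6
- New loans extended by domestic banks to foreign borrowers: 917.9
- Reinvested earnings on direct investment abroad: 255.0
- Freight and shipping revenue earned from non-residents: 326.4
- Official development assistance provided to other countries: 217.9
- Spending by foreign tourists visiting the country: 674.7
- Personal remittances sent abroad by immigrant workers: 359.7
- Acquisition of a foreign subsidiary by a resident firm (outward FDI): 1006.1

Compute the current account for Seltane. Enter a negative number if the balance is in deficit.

2774.9

Goods: 929.6 + 1574.7 - 971.8 = 1532.5
Services: 674.7 + 326.4 = 1001.1
Primary income: 255.0
Secondary income: 563.9 - 359.7 - 217.9 = -13.7
Current account = 1532.5 + 1001.1 + 255.0 + (-13.7) = 2774.9
(Excluded from the current account — capital account: acquisition of foreign patents and trademarks (non-produced assets) 41.5, sale of embassy land to a foreign government 77.6; financial account: sale of domestic government bonds to non-residents 905.8, domestic pension funds' purchases of foreign equities 460.3, new loans extended by domestic banks to foreign borrowers 917.9, acquisition of a foreign subsidiary by a resident firm (outward FDI) 1006.1.)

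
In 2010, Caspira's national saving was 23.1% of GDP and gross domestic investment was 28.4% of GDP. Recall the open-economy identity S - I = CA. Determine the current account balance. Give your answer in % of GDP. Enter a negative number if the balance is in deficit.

-5.3

CA = S - I = 23.1 - 28.4 = -5.3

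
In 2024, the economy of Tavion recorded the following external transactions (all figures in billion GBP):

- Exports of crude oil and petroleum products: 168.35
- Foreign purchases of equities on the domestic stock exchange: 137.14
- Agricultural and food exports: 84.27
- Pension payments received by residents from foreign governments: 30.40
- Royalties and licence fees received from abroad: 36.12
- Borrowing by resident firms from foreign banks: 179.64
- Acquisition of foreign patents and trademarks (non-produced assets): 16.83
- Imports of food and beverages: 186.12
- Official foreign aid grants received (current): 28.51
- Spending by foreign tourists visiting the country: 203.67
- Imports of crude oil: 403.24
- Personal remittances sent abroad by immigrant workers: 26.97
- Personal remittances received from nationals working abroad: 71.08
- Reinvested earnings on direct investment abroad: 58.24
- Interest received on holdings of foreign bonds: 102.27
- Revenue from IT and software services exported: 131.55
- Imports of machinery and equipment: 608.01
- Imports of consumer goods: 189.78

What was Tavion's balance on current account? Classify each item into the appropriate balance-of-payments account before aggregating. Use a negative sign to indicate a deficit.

Goods: -186.12 - 189.78 - 403.24 + 84.27 + 168.35 - 608.01 = -1134.53
Services: 203.67 + 36.12 + 131.55 = 371.34
Primary income: 102.27 + 58.24 = 160.51
Secondary income: 71.08 - 26.97 + 28.51 + 30.40 = 103.02
Current account = (-1134.53) + 371.34 + 160.51 + 103.02 = -499.66
(Excluded from the current account — financial account: foreign purchases of equities on the domestic stock exchange 137.14, borrowing by resident firms from foreign banks 179.64; capital account: acquisition of foreign patents and trademarks (non-produced assets) 16.83.)

-499.66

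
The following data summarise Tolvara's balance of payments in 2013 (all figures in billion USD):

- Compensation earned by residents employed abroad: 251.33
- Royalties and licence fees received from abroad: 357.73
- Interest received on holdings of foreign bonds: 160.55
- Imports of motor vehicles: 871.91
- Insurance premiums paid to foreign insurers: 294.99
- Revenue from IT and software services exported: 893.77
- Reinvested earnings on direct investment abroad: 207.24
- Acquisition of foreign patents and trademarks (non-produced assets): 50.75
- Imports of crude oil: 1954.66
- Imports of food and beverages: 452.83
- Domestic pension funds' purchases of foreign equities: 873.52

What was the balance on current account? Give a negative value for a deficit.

Goods: -1954.66 - 871.91 - 452.83 = -3279.40
Services: -294.99 + 357.73 + 893.77 = 956.51
Primary income: 207.24 + 251.33 + 160.55 = 619.12
Current account = (-3279.40) + 956.51 + 619.12 = -1703.77
(Excluded from the current account — capital account: acquisition of foreign patents and trademarks (non-produced assets) 50.75; financial account: domestic pension funds' purchases of foreign equities 873.52.)

-1703.77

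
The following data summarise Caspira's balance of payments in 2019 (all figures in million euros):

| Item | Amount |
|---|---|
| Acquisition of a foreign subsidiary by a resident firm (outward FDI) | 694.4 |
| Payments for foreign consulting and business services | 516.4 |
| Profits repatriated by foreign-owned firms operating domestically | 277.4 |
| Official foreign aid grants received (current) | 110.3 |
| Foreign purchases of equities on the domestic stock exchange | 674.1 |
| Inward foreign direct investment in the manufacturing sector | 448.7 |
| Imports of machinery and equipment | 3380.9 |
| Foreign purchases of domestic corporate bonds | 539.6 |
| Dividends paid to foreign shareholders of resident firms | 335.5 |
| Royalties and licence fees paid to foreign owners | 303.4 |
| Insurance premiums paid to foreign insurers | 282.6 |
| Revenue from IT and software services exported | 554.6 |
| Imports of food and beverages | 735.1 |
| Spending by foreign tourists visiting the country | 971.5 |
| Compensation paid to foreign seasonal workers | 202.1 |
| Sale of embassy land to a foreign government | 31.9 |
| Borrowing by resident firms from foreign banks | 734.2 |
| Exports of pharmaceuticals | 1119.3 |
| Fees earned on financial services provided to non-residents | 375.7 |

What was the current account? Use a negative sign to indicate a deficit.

-2902.0

Goods: -3380.9 + 1119.3 - 735.1 = -2996.7
Services: -516.4 - 282.6 + 554.6 - 303.4 + 971.5 + 375.7 = 799.4
Primary income: -335.5 - 277.4 - 202.1 = -815.0
Secondary income: 110.3
Current account = (-2996.7) + 799.4 + (-815.0) + 110.3 = -2902.0
(Excluded from the current account — financial account: acquisition of a foreign subsidiary by a resident firm (outward FDI) 694.4, foreign purchases of equities on the domestic stock exchange 674.1, inward foreign direct investment in the manufacturing sector 448.7, foreign purchases of domestic corporate bonds 539.6, borrowing by resident firms from foreign banks 734.2; capital account: sale of embassy land to a foreign government 31.9.)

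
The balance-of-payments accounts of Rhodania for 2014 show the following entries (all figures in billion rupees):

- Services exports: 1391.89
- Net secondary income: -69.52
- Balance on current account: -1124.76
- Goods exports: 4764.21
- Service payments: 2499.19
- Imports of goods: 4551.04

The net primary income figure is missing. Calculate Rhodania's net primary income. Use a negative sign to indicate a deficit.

Current account = goods balance + services balance + net primary income + net secondary income
Sum of the known components = -963.65
Net primary income = CA - (known components) = -1124.76 - (-963.65) = -161.11

-161.11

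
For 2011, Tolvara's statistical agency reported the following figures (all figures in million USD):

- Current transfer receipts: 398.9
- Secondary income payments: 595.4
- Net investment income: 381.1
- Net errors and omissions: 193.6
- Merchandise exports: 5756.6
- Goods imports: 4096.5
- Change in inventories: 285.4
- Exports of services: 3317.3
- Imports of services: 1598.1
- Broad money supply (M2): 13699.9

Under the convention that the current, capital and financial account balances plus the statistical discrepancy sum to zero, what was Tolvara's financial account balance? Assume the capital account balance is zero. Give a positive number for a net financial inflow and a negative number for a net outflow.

-3757.5

Goods balance = 5756.6 - 4096.5 = 1660.1
Services balance = 3317.3 - 1598.1 = 1719.2
Trade balance (goods + services) = 1660.1 + 1719.2 = 3379.3
Net primary income = 381.1
Net secondary income = 398.9 - 595.4 = -196.5
Current account = 3379.3 + 381.1 + (-196.5) = 3563.9
Financial account = -(3563.9 + 193.6) = -3757.5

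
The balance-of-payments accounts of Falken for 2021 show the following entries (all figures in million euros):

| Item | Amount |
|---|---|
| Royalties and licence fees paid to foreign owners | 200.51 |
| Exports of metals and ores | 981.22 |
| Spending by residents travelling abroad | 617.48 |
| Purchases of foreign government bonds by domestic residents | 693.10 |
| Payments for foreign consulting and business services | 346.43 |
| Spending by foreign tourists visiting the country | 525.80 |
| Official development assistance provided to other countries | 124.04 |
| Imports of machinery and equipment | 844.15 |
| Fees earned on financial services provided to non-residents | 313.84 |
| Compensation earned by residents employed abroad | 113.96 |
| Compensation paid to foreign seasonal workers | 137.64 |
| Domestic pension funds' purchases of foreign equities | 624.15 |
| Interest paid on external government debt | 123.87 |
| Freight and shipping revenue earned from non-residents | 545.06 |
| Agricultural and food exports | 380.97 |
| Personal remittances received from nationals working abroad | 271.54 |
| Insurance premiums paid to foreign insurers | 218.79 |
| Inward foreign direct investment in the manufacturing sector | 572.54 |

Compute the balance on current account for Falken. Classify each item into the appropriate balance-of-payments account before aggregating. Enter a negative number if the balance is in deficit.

519.48

Goods: 380.97 + 981.22 - 844.15 = 518.04
Services: 313.84 - 346.43 - 617.48 - 200.51 + 545.06 + 525.80 - 218.79 = 1.49
Primary income: -137.64 + 113.96 - 123.87 = -147.55
Secondary income: 271.54 - 124.04 = 147.50
Current account = 518.04 + 1.49 + (-147.55) + 147.50 = 519.48
(Excluded from the current account — financial account: purchases of foreign government bonds by domestic residents 693.10, domestic pension funds' purchases of foreign equities 624.15, inward foreign direct investment in the manufacturing sector 572.54.)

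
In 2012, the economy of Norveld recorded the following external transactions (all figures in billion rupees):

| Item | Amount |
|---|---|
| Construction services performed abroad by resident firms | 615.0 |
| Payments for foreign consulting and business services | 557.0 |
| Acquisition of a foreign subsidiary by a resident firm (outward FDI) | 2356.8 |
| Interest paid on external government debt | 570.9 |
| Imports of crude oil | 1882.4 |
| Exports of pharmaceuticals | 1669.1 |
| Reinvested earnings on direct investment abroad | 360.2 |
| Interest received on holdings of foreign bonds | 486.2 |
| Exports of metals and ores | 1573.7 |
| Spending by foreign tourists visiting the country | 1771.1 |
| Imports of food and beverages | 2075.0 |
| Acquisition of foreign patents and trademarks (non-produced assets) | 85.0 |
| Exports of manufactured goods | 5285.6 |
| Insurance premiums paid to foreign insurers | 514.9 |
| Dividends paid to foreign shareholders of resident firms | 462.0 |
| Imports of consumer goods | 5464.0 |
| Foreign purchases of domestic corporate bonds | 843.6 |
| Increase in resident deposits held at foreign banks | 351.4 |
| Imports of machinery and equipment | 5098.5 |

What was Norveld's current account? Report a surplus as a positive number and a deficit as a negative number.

-4863.8

Goods: 5285.6 + 1669.1 - 1882.4 + 1573.7 - 2075.0 - 5098.5 - 5464.0 = -5991.5
Services: 1771.1 + 615.0 - 514.9 - 557.0 = 1314.2
Primary income: 360.2 + 486.2 - 570.9 - 462.0 = -186.5
Current account = (-5991.5) + 1314.2 + (-186.5) = -4863.8
(Excluded from the current account — financial account: acquisition of a foreign subsidiary by a resident firm (outward FDI) 2356.8, foreign purchases of domestic corporate bonds 843.6, increase in resident deposits held at foreign banks 351.4; capital account: acquisition of foreign patents and trademarks (non-produced assets) 85.0.)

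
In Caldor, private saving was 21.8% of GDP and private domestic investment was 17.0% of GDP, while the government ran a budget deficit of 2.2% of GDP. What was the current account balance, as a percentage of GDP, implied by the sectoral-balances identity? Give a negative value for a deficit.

By the sectoral-balances identity, CA = (S_private - I) + (T - G).
Private balance = 21.8 - 17.0 = 4.8
Government balance (T - G) = -2.2
CA = 4.8 + (-2.2) = 2.6

2.6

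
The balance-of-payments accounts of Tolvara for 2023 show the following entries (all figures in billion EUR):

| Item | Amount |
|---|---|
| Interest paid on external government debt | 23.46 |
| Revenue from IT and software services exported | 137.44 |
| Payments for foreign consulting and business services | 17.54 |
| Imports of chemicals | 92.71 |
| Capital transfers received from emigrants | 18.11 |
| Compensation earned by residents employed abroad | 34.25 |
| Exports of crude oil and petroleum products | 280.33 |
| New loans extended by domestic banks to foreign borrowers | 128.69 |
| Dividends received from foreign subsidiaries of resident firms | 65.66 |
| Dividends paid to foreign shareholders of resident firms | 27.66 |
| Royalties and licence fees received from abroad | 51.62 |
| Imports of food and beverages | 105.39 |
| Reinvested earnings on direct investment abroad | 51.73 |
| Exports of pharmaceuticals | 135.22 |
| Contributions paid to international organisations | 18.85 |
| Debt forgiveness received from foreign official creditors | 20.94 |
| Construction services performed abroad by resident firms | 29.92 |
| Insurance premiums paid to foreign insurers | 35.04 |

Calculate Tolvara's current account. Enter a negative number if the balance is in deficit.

Goods: 135.22 - 92.71 - 105.39 + 280.33 = 217.45
Services: 137.44 + 51.62 - 35.04 + 29.92 - 17.54 = 166.40
Primary income: 34.25 + 51.73 + 65.66 - 27.66 - 23.46 = 100.52
Secondary income: -18.85
Current account = 217.45 + 166.40 + 100.52 + (-18.85) = 465.52
(Excluded from the current account — capital account: capital transfers received from emigrants 18.11, debt forgiveness received from foreign official creditors 20.94; financial account: new loans extended by domestic banks to foreign borrowers 128.69.)

465.52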